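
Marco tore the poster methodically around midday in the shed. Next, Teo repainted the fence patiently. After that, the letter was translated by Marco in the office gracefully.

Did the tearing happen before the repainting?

The narrative orders the tearing before the repainting.

yes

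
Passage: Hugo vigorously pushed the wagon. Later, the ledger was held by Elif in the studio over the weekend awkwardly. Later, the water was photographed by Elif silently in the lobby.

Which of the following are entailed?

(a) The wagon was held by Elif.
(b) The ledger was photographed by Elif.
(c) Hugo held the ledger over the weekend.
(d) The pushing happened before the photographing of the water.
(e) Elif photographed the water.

(d), (e)

(a) Not entailed — Elif held the ledger, not the wagon; the wagon belongs to the pushing event.
(b) Not entailed — Elif photographed the water, not the ledger; the ledger belongs to the holding event.
(c) Not entailed — the passage has Elif holding the ledger, not Hugo.
(d) Entailed — the narrative places the pushing before the photographing.
(e) Entailed — the original entails any weakening of itself; this just drops 'in the lobby', 'silently'.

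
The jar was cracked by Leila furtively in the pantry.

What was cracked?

the jar

'the jar' marks the patient of the cracking event.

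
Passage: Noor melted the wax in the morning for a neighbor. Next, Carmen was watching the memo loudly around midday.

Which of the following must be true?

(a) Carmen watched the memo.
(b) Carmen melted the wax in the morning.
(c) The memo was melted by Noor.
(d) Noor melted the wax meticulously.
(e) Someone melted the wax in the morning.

(a) Entailed — 'watch' is an activity; 'was watching' entails that some watching happened, so 'watched' holds.
(b) Not entailed — the passage has Noor melting the wax, not Carmen.
(c) Not entailed — Noor melted the wax, not the memo; the memo belongs to the watching event.
(d) Not entailed — 'meticulously' adds information not in the original event.
(e) Entailed — every conjunct here is already in the original melting event.

(a), (e)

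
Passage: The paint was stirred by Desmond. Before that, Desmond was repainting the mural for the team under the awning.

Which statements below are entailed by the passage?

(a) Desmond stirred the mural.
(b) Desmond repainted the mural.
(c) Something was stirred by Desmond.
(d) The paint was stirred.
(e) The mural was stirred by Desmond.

(a) Not entailed — Desmond stirred the paint, not the mural; the mural belongs to the repainting event.
(b) Not entailed — 'was repainting' is progressive on an accomplishment; it does not entail the completed 'repainted'.
(c) Entailed — generalizing the patient leaves a sub-description the original still satisfies.
(d) Entailed — this follows by dropping conjuncts from the stirring event's description.
(e) Not entailed — Desmond stirred the paint, not the mural; the mural belongs to the repainting event.

(c), (d)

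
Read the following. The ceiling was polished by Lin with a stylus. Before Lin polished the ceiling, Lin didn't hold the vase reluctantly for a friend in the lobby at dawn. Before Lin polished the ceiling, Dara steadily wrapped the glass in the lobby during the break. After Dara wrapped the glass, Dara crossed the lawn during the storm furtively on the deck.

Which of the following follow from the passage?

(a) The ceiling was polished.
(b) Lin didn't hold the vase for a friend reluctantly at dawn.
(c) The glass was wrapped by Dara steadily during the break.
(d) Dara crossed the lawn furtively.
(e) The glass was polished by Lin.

(a), (c), (d)

(a) Entailed — this follows by dropping conjuncts from the polishing event's description.
(b) Not entailed — dropping 'in the lobby' under negation is not valid — the original leaves open that Lin held the vase some other way.
(c) Entailed — the original entails any weakening of itself; this just drops 'in the lobby'.
(d) Entailed — every conjunct here is already in the original crossing event.
(e) Not entailed — Lin polished the ceiling, not the glass; the glass belongs to the wrapping event.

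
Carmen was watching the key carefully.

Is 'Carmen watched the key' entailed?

'watch' is atelic; if Carmen was watching the key, then Carmen watched the key (for some time).

yes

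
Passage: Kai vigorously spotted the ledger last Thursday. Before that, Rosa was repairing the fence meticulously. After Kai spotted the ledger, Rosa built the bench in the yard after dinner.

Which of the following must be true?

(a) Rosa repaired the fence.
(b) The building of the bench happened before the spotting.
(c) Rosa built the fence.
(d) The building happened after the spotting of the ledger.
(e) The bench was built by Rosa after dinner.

(d), (e)

(a) Not entailed — 'was repairing' is progressive on an accomplishment; it does not entail the completed 'repaired'.
(b) Not entailed — the narrative places the spotting before the building, not after.
(c) Not entailed — Rosa built the bench, not the fence; the fence belongs to the repairing event.
(d) Entailed — the narrative places the spotting before the building.
(e) Entailed — every conjunct here is already in the original building event.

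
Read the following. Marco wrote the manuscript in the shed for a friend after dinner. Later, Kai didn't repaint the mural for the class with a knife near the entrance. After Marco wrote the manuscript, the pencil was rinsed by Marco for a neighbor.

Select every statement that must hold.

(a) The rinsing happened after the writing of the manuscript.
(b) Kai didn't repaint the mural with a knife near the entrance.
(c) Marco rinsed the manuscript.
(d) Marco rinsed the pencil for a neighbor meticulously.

(a) Entailed — the narrative places the writing before the rinsing.
(b) Not entailed — dropping 'for the class' under negation is not valid — the original leaves open that Kai repainted the mural some other way.
(c) Not entailed — Marco rinsed the pencil, not the manuscript; the manuscript belongs to the writing event.
(d) Not entailed — 'meticulously' adds information not in the original event.

(a)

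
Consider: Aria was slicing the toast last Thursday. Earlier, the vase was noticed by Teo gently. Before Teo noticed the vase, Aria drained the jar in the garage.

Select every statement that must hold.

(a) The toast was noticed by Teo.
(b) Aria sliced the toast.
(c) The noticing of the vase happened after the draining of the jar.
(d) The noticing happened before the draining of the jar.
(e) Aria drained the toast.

(a) Not entailed — Teo noticed the vase, not the toast; the toast belongs to the slicing event.
(b) Not entailed — 'was slicing' is progressive on an accomplishment; it does not entail the completed 'sliced'.
(c) Entailed — the narrative places the draining before the noticing.
(d) Not entailed — the narrative places the draining before the noticing, not after.
(e) Not entailed — Aria drained the jar, not the toast; the toast belongs to the slicing event.

(c)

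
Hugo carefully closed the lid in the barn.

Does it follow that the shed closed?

no

Nothing is said about any shed; only the lid is affected.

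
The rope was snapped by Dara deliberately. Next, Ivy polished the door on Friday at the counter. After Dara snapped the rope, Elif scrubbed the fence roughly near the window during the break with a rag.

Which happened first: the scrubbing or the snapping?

the snapping

The connectives place the snapping before the scrubbing.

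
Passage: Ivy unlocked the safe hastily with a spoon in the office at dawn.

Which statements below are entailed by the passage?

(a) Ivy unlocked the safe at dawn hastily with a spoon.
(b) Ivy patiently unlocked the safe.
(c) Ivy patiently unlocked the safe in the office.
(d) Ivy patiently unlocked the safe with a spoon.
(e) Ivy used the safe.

(a)

(a) Entailed — the original entails any weakening of itself; this just drops 'in the office'.
(b) Not entailed — 'patiently' adds a manner not in (and inconsistent with) the original.
(c) Not entailed — 'patiently' adds a manner not in (and inconsistent with) the original.
(d) Not entailed — 'patiently' adds a manner not in (and inconsistent with) the original.
(e) Not entailed — the safe is the patient, not an instrument — Ivy used a spoon.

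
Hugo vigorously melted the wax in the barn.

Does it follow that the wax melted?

yes

'Hugo melted the wax' is the causative; it entails the inchoative 'the wax melted'.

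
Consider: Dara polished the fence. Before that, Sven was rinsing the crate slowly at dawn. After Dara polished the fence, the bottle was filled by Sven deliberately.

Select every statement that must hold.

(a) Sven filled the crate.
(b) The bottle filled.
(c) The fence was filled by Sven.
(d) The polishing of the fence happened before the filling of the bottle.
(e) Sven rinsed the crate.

(b), (d), (e)

(a) Not entailed — Sven filled the bottle, not the crate; the crate belongs to the rinsing event.
(b) Entailed — 'Sven filled the bottle' is causative; it entails the inchoative 'the bottle filled'.
(c) Not entailed — Sven filled the bottle, not the fence; the fence belongs to the polishing event.
(d) Entailed — the narrative places the polishing before the filling.
(e) Entailed — 'rinse' is an activity; 'was rinsing' entails that some rinsing happened, so 'rinsed' holds.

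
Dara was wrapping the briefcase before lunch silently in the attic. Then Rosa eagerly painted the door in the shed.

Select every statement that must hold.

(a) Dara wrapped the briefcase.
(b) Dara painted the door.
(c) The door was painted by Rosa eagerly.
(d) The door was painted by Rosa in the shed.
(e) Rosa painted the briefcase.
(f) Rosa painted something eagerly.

(c), (d), (f)

(a) Not entailed — 'was wrapping' is progressive on an accomplishment; it does not entail the completed 'wrapped'.
(b) Not entailed — the passage has Rosa painting the door, not Dara.
(c) Entailed — the original entails any weakening of itself; this just drops 'in the shed'.
(d) Entailed — dropping 'eagerly' leaves a sub-description the original still satisfies.
(e) Not entailed — Rosa painted the door, not the briefcase; the briefcase belongs to the wrapping event.
(f) Entailed — this follows by dropping conjuncts from the painting event's description.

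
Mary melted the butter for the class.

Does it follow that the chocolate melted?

no

Nothing is said about any chocolate; only the butter is affected.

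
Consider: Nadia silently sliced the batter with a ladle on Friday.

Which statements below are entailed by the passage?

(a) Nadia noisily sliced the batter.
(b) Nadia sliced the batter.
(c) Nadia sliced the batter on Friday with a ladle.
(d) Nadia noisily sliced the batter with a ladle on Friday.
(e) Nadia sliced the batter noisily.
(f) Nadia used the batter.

(b), (c)

(a) Not entailed — 'noisily' adds a manner not in (and inconsistent with) the original.
(b) Entailed — every conjunct here is already in the original slicing event.
(c) Entailed — this follows by dropping conjuncts from the slicing event's description.
(d) Not entailed — 'noisily' adds a manner not in (and inconsistent with) the original.
(e) Not entailed — 'noisily' adds a manner not in (and inconsistent with) the original.
(f) Not entailed — the batter is the patient, not an instrument — Nadia used a ladle.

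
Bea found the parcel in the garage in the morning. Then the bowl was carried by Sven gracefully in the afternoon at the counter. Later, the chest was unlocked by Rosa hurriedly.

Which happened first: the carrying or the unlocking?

The connectives place the carrying before the unlocking.

the carrying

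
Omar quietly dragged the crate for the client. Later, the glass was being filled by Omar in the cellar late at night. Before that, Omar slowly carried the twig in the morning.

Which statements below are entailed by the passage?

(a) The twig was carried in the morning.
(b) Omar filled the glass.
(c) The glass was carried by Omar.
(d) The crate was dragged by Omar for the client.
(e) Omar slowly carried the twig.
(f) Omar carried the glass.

(a), (d), (e)

(a) Entailed — this follows by dropping conjuncts from the carrying event's description.
(b) Not entailed — 'was filling' is progressive on an accomplishment; it does not entail the completed 'filled'.
(c) Not entailed — Omar carried the twig, not the glass; the glass belongs to the filling event.
(d) Entailed — every conjunct here is already in the original dragging event.
(e) Entailed — dropping 'in the morning' leaves a sub-description the original still satisfies.
(f) Not entailed — Omar carried the twig, not the glass; the glass belongs to the filling event.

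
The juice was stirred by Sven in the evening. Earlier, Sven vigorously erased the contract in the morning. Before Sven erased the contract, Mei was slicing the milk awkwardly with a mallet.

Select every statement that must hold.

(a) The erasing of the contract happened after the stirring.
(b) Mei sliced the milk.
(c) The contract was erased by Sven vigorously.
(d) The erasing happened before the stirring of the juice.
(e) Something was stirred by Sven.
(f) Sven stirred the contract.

(a) Not entailed — the narrative places the erasing before the stirring, not after.
(b) Not entailed — 'was slicing' is progressive on an accomplishment; it does not entail the completed 'sliced'.
(c) Entailed — every conjunct here is already in the original erasing event.
(d) Entailed — the narrative places the erasing before the stirring.
(e) Entailed — the original entails any weakening of itself; this just drops 'in the evening' and generalizes the patient.
(f) Not entailed — Sven stirred the juice, not the contract; the contract belongs to the erasing event.

(c), (d), (e)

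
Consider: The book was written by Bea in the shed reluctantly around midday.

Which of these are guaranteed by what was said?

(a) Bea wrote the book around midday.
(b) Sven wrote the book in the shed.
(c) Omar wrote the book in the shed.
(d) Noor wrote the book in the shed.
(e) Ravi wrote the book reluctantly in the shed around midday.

(a) Entailed — dropping 'reluctantly', 'in the shed' leaves a sub-description the original still satisfies.
(b) Not entailed — the passage has Bea writing the book, not Sven.
(c) Not entailed — the passage has Bea writing the book, not Omar.
(d) Not entailed — the passage has Bea writing the book, not Noor.
(e) Not entailed — the passage has Bea writing the book, not Ravi.

(a)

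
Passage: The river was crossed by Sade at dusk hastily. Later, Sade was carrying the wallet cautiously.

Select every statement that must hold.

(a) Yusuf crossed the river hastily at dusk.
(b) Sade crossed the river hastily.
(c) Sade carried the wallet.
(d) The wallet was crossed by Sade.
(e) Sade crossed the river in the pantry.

(a) Not entailed — the passage has Sade crossing the river, not Yusuf.
(b) Entailed — the original entails any weakening of itself; this just drops 'at dusk'.
(c) Entailed — 'carry' is an activity; 'was carrying' entails that some carrying happened, so 'carried' holds.
(d) Not entailed — Sade crossed the river, not the wallet; the wallet belongs to the carrying event.
(e) Not entailed — 'in the pantry' adds information not in the original event.

(b), (c)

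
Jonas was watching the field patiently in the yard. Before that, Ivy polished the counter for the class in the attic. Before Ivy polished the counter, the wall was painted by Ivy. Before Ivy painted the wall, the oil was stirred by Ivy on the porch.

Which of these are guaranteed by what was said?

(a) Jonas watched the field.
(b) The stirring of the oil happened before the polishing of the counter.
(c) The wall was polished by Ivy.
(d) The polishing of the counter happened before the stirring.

(a) Entailed — 'watch' is an activity; 'was watching' entails that some watching happened, so 'watched' holds.
(b) Entailed — the narrative places the stirring before the polishing.
(c) Not entailed — Ivy polished the counter, not the wall; the wall belongs to the painting event.
(d) Not entailed — the narrative places the stirring before the polishing, not after.

(a), (b)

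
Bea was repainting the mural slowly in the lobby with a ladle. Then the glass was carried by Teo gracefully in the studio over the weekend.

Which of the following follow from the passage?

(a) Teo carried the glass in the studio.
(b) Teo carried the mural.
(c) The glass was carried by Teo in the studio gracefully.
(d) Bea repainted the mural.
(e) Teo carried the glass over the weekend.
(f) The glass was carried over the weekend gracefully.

(a) Entailed — the original entails any weakening of itself; this just drops 'gracefully', 'over the weekend'.
(b) Not entailed — Teo carried the glass, not the mural; the mural belongs to the repainting event.
(c) Entailed — every conjunct here is already in the original carrying event.
(d) Not entailed — 'was repainting' is progressive on an accomplishment; it does not entail the completed 'repainted'.
(e) Entailed — the original entails any weakening of itself; this just drops 'gracefully', 'in the studio'.
(f) Entailed — every conjunct here is already in the original carrying event.

(a), (c), (e), (f)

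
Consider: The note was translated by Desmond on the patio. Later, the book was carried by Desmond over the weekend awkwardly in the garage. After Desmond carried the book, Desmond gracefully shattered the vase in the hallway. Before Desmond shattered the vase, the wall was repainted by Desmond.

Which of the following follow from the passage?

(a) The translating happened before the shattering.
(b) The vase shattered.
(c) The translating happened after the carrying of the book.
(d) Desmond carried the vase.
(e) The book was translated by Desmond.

(a), (b)

(a) Entailed — the narrative places the translating before the shattering.
(b) Entailed — 'Desmond shattered the vase' is causative; it entails the inchoative 'the vase shattered'.
(c) Not entailed — the narrative places the translating before the carrying, not after.
(d) Not entailed — Desmond carried the book, not the vase; the vase belongs to the shattering event.
(e) Not entailed — Desmond translated the note, not the book; the book belongs to the carrying event.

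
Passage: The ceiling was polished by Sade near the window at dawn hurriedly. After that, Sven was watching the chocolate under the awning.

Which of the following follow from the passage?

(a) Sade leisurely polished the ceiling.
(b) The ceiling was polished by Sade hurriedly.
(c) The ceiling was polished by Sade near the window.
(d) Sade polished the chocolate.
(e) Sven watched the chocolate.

(b), (c), (e)

(a) Not entailed — 'leisurely' adds a manner not in (and inconsistent with) the original.
(b) Entailed — every conjunct here is already in the original polishing event.
(c) Entailed — every conjunct here is already in the original polishing event.
(d) Not entailed — Sade polished the ceiling, not the chocolate; the chocolate belongs to the watching event.
(e) Entailed — 'watch' is an activity; 'was watching' entails that some watching happened, so 'watched' holds.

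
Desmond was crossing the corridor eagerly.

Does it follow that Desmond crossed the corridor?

no

'was crossing' is progressive; for an accomplishment like 'cross the corridor', it doesn't entail completion.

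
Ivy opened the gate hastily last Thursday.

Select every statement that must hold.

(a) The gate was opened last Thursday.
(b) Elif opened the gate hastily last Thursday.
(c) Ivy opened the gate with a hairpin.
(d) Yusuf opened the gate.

(a) Entailed — the original entails any weakening of itself; this just drops 'hastily' and generalizes the agent.
(b) Not entailed — the passage has Ivy opening the gate, not Elif.
(c) Not entailed — 'with a hairpin' adds information not in the original event.
(d) Not entailed — the passage has Ivy opening the gate, not Yusuf.

(a)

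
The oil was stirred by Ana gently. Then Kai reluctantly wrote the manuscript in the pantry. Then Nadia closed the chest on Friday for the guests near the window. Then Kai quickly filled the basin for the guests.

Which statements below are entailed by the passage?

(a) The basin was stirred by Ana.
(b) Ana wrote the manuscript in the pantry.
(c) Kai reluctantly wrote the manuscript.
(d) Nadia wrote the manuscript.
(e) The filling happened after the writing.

(a) Not entailed — Ana stirred the oil, not the basin; the basin belongs to the filling event.
(b) Not entailed — the passage has Kai writing the manuscript, not Ana.
(c) Entailed — dropping 'in the pantry' leaves a sub-description the original still satisfies.
(d) Not entailed — the passage has Kai writing the manuscript, not Nadia.
(e) Entailed — the narrative places the writing before the filling.

(c), (e)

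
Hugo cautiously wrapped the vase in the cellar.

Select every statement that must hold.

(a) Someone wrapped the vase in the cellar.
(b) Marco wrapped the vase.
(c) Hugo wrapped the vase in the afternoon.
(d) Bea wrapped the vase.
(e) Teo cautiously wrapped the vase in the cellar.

(a) Entailed — the original entails any weakening of itself; this just drops 'cautiously' and generalizes the agent.
(b) Not entailed — the passage has Hugo wrapping the vase, not Marco.
(c) Not entailed — 'in the afternoon' adds information not in the original event.
(d) Not entailed — the passage has Hugo wrapping the vase, not Bea.
(e) Not entailed — the passage has Hugo wrapping the vase, not Teo.

(a)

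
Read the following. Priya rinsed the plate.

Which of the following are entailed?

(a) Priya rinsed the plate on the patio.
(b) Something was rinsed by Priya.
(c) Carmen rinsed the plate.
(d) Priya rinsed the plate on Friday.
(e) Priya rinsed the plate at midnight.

(b)

(a) Not entailed — 'on the patio' adds information not in the original event.
(b) Entailed — this follows by dropping conjuncts from the rinsing event's description.
(c) Not entailed — the passage has Priya rinsing the plate, not Carmen.
(d) Not entailed — 'on Friday' adds information not in the original event.
(e) Not entailed — 'at midnight' adds information not in the original event.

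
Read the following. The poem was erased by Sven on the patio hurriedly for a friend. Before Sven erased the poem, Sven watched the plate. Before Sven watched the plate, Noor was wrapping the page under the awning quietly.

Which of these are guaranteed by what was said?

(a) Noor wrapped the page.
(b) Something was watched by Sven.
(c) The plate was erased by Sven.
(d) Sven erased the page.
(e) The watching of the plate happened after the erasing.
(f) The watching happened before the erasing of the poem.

(b), (f)

(a) Not entailed — 'was wrapping' is progressive on an accomplishment; it does not entail the completed 'wrapped'.
(b) Entailed — every conjunct here is already in the original watching event.
(c) Not entailed — Sven erased the poem, not the plate; the plate belongs to the watching event.
(d) Not entailed — Sven erased the poem, not the page; the page belongs to the wrapping event.
(e) Not entailed — the narrative places the watching before the erasing, not after.
(f) Entailed — the narrative places the watching before the erasing.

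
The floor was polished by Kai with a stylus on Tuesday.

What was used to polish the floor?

'with a stylus' marks the instrument of the polishing event.

a stylus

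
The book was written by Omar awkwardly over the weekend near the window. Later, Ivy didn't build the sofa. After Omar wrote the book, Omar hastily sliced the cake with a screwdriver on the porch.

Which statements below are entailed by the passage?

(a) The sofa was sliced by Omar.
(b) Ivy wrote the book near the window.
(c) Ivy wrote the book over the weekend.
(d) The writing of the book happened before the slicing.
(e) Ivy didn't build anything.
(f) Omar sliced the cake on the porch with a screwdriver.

(d), (f)

(a) Not entailed — Omar sliced the cake, not the sofa; the sofa belongs to the building event.
(b) Not entailed — the passage has Omar writing the book, not Ivy.
(c) Not entailed — the passage has Omar writing the book, not Ivy.
(d) Entailed — the narrative places the writing before the slicing.
(e) Not entailed — the original only denies this specific event; Ivy may have built something else.
(f) Entailed — the original entails any weakening of itself; this just drops 'hastily'.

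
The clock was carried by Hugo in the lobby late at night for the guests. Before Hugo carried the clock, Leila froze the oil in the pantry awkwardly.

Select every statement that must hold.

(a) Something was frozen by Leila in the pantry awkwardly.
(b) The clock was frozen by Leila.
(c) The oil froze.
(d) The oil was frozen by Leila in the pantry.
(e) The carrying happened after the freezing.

(a), (c), (d), (e)

(a) Entailed — the original entails any weakening of itself; this just generalizes the patient.
(b) Not entailed — Leila froze the oil, not the clock; the clock belongs to the carrying event.
(c) Entailed — 'Leila froze the oil' is causative; it entails the inchoative 'the oil froze'.
(d) Entailed — this follows by dropping conjuncts from the freezing event's description.
(e) Entailed — the narrative places the freezing before the carrying.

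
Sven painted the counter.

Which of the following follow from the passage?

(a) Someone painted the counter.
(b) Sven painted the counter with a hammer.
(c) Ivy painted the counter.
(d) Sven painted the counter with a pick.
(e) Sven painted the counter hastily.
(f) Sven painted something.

(a), (f)

(a) Entailed — this follows by dropping conjuncts from the painting event's description.
(b) Not entailed — 'with a hammer' adds information not in the original event.
(c) Not entailed — the passage has Sven painting the counter, not Ivy.
(d) Not entailed — 'with a pick' adds information not in the original event.
(e) Not entailed — 'hastily' adds information not in the original event.
(f) Entailed — generalizing the patient leaves a sub-description the original still satisfies.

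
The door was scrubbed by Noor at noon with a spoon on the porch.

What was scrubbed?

'the door' marks the patient of the scrubbing event.

the door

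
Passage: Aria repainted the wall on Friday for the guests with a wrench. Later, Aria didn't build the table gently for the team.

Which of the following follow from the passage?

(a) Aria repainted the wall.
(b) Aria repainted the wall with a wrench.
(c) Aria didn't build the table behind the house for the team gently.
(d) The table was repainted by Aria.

(a) Entailed — this follows by dropping conjuncts from the repainting event's description.
(b) Entailed — every conjunct here is already in the original repainting event.
(c) Entailed — under negation, adding a further restriction is entailed: if no such building event occurred, none occurred behind the house either.
(d) Not entailed — Aria repainted the wall, not the table; the table belongs to the building event.

(a), (b), (c)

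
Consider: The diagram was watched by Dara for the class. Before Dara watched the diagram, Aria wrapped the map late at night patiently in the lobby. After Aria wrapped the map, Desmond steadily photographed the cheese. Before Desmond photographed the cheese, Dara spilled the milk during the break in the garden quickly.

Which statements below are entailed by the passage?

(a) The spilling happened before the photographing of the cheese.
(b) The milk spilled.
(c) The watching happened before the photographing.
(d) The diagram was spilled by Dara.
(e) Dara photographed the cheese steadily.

(a), (b)

(a) Entailed — the narrative places the spilling before the photographing.
(b) Entailed — 'Dara spilled the milk' is causative; it entails the inchoative 'the milk spilled'.
(c) Not entailed — the narrative doesn't order the watching relative to the photographing.
(d) Not entailed — Dara spilled the milk, not the diagram; the diagram belongs to the watching event.
(e) Not entailed — the passage has Desmond photographing the cheese, not Dara.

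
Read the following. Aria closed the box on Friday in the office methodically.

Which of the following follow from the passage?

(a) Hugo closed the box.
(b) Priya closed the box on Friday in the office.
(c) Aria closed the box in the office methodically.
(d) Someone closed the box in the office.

(a) Not entailed — the passage has Aria closing the box, not Hugo.
(b) Not entailed — the passage has Aria closing the box, not Priya.
(c) Entailed — every conjunct here is already in the original closing event.
(d) Entailed — every conjunct here is already in the original closing event.

(c), (d)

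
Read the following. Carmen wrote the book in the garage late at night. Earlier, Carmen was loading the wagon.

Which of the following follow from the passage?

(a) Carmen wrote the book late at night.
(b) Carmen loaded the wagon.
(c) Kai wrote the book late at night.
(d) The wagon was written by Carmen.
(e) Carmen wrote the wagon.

(a)

(a) Entailed — dropping 'in the garage' leaves a sub-description the original still satisfies.
(b) Not entailed — 'was loading' is progressive on an accomplishment; it does not entail the completed 'loaded'.
(c) Not entailed — the passage has Carmen writing the book, not Kai.
(d) Not entailed — Carmen wrote the book, not the wagon; the wagon belongs to the loading event.
(e) Not entailed — Carmen wrote the book, not the wagon; the wagon belongs to the loading event.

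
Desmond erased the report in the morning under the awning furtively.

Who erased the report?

Desmond

'Desmond' marks the agent of the erasing event.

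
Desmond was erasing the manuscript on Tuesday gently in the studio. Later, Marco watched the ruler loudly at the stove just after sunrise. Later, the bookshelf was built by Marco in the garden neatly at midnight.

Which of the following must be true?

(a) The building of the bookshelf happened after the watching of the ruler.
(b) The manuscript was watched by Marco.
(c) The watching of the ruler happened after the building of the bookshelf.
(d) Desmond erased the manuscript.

(a) Entailed — the narrative places the watching before the building.
(b) Not entailed — Marco watched the ruler, not the manuscript; the manuscript belongs to the erasing event.
(c) Not entailed — the narrative places the watching before the building, not after.
(d) Not entailed — 'was erasing' is progressive on an accomplishment; it does not entail the completed 'erased'.

(a)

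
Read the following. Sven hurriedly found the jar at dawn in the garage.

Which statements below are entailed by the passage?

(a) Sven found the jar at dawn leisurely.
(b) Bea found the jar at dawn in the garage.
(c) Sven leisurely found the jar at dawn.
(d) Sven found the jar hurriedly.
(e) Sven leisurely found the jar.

(d)

(a) Not entailed — 'leisurely' adds a manner not in (and inconsistent with) the original.
(b) Not entailed — the passage has Sven finding the jar, not Bea.
(c) Not entailed — 'leisurely' adds a manner not in (and inconsistent with) the original.
(d) Entailed — dropping 'in the garage', 'at dawn' leaves a sub-description the original still satisfies.
(e) Not entailed — 'leisurely' adds a manner not in (and inconsistent with) the original.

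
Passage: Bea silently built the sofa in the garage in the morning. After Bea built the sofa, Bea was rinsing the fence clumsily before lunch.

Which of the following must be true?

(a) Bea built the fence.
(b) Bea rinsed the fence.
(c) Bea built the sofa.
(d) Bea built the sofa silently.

(b), (c), (d)

(a) Not entailed — Bea built the sofa, not the fence; the fence belongs to the rinsing event.
(b) Entailed — 'rinse' is an activity; 'was rinsing' entails that some rinsing happened, so 'rinsed' holds.
(c) Entailed — every conjunct here is already in the original building event.
(d) Entailed — every conjunct here is already in the original building event.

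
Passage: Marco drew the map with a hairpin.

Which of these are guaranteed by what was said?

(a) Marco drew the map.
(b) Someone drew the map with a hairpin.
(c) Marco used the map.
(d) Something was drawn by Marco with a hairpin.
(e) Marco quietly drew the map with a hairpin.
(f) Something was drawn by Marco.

(a), (b), (d), (f)

(a) Entailed — this follows by dropping conjuncts from the drawing event's description.
(b) Entailed — every conjunct here is already in the original drawing event.
(c) Not entailed — the map is the patient, not an instrument — Marco used a hairpin.
(d) Entailed — this follows by dropping conjuncts from the drawing event's description.
(e) Not entailed — 'quietly' adds information not in the original event.
(f) Entailed — every conjunct here is already in the original drawing event.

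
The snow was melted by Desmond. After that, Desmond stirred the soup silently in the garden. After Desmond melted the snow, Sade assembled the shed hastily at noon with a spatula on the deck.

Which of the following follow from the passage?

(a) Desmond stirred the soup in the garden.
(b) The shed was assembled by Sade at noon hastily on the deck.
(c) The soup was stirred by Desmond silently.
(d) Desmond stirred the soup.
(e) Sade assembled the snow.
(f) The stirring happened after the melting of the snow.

(a) Entailed — dropping 'silently' leaves a sub-description the original still satisfies.
(b) Entailed — this follows by dropping conjuncts from the assembling event's description.
(c) Entailed — dropping 'in the garden' leaves a sub-description the original still satisfies.
(d) Entailed — every conjunct here is already in the original stirring event.
(e) Not entailed — Sade assembled the shed, not the snow; the snow belongs to the melting event.
(f) Entailed — the narrative places the melting before the stirring.

(a), (b), (c), (d), (f)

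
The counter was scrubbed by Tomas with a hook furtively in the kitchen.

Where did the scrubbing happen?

'in the kitchen' marks the location of the scrubbing event.

in the kitchen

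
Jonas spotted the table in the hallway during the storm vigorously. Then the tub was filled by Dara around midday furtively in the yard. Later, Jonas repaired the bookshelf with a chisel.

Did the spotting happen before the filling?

yes

The narrative orders the spotting before the filling.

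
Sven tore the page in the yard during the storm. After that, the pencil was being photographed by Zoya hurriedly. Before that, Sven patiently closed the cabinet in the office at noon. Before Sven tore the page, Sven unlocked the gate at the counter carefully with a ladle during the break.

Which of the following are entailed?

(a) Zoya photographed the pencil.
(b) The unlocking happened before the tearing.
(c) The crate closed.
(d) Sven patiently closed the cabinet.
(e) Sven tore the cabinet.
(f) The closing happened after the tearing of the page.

(b), (d)

(a) Not entailed — 'was photographing' is progressive on an accomplishment; it does not entail the completed 'photographed'.
(b) Entailed — the narrative places the unlocking before the tearing.
(c) Not entailed — the cabinet is what closed, not the crate.
(d) Entailed — dropping 'in the office', 'at noon' leaves a sub-description the original still satisfies.
(e) Not entailed — Sven tore the page, not the cabinet; the cabinet belongs to the closing event.
(f) Not entailed — the narrative doesn't order the tearing relative to the closing.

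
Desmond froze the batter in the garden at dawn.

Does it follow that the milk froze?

Nothing is said about any milk; only the batter is affected.

no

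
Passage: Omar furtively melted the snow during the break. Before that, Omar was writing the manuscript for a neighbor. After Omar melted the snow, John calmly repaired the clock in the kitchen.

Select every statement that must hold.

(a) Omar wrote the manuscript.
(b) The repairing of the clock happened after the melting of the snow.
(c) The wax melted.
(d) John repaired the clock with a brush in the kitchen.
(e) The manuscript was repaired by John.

(b)

(a) Not entailed — 'was writing' is progressive on an accomplishment; it does not entail the completed 'wrote'.
(b) Entailed — the narrative places the melting before the repairing.
(c) Not entailed — the snow is what melted, not the wax.
(d) Not entailed — 'with a brush' adds information not in the original event.
(e) Not entailed — John repaired the clock, not the manuscript; the manuscript belongs to the writing event.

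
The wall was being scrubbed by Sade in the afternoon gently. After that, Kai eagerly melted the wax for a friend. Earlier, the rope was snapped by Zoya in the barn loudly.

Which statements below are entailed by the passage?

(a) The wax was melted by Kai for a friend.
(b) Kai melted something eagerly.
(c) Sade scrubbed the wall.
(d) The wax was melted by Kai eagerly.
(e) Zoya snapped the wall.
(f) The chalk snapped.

(a), (b), (c), (d)

(a) Entailed — this follows by dropping conjuncts from the melting event's description.
(b) Entailed — the original entails any weakening of itself; this just drops 'for a friend' and generalizes the patient.
(c) Entailed — 'scrub' is an activity; 'was scrubbing' entails that some scrubbing happened, so 'scrubbed' holds.
(d) Entailed — this follows by dropping conjuncts from the melting event's description.
(e) Not entailed — Zoya snapped the rope, not the wall; the wall belongs to the scrubbing event.
(f) Not entailed — the rope is what snapped, not the chalk.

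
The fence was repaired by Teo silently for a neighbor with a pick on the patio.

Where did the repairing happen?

on the patio

'on the patio' marks the location of the repairing event.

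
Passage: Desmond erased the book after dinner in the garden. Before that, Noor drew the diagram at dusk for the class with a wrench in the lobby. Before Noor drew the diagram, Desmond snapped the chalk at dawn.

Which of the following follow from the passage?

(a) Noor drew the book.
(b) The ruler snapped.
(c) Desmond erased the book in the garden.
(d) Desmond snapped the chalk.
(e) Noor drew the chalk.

(c), (d)

(a) Not entailed — Noor drew the diagram, not the book; the book belongs to the erasing event.
(b) Not entailed — the chalk is what snapped, not the ruler.
(c) Entailed — every conjunct here is already in the original erasing event.
(d) Entailed — dropping 'at dawn' leaves a sub-description the original still satisfies.
(e) Not entailed — Noor drew the diagram, not the chalk; the chalk belongs to the snapping event.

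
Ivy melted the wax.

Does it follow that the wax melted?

'Ivy melted the wax' is the causative; it entails the inchoative 'the wax melted'.

yes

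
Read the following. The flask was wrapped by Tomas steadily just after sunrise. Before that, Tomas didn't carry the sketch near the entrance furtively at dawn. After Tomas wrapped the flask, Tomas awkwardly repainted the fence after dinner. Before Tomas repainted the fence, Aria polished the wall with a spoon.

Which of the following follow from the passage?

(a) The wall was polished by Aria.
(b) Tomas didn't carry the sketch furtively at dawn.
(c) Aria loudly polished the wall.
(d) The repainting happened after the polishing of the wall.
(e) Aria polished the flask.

(a), (d)

(a) Entailed — dropping 'with a spoon' leaves a sub-description the original still satisfies.
(b) Not entailed — dropping 'near the entrance' under negation is not valid — the original leaves open that Tomas carried the sketch some other way.
(c) Not entailed — 'loudly' adds information not in the original event.
(d) Entailed — the narrative places the polishing before the repainting.
(e) Not entailed — Aria polished the wall, not the flask; the flask belongs to the wrapping event.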